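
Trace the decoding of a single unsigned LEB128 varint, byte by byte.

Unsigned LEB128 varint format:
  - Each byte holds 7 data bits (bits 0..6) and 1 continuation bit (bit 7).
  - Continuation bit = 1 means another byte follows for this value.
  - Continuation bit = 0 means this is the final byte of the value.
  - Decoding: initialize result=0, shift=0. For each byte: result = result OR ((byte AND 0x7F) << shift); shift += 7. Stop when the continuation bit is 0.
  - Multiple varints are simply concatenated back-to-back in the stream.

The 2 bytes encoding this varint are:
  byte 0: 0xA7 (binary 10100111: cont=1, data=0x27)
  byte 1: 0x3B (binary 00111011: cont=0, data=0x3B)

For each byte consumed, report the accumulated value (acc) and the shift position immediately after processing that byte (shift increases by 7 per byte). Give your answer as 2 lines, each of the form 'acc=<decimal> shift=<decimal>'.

Answer: acc=39 shift=7
acc=7591 shift=14

Derivation:
byte 0=0xA7: payload=0x27=39, contrib = 39<<0 = 39; acc -> 39, shift -> 7
byte 1=0x3B: payload=0x3B=59, contrib = 59<<7 = 7552; acc -> 7591, shift -> 14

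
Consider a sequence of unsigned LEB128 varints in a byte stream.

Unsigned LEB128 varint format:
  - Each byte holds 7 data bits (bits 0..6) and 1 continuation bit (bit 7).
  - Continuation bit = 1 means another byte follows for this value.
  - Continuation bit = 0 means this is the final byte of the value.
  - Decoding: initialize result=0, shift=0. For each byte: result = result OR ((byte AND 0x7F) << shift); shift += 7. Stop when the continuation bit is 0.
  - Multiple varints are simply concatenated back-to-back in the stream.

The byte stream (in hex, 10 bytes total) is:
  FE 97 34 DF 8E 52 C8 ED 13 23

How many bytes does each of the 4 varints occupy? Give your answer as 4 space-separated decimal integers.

Answer: 3 3 3 1

Derivation:
  byte[0]=0xFE cont=1 payload=0x7E=126: acc |= 126<<0 -> acc=126 shift=7
  byte[1]=0x97 cont=1 payload=0x17=23: acc |= 23<<7 -> acc=3070 shift=14
  byte[2]=0x34 cont=0 payload=0x34=52: acc |= 52<<14 -> acc=855038 shift=21 [end]
Varint 1: bytes[0:3] = FE 97 34 -> value 855038 (3 byte(s))
  byte[3]=0xDF cont=1 payload=0x5F=95: acc |= 95<<0 -> acc=95 shift=7
  byte[4]=0x8E cont=1 payload=0x0E=14: acc |= 14<<7 -> acc=1887 shift=14
  byte[5]=0x52 cont=0 payload=0x52=82: acc |= 82<<14 -> acc=1345375 shift=21 [end]
Varint 2: bytes[3:6] = DF 8E 52 -> value 1345375 (3 byte(s))
  byte[6]=0xC8 cont=1 payload=0x48=72: acc |= 72<<0 -> acc=72 shift=7
  byte[7]=0xED cont=1 payload=0x6D=109: acc |= 109<<7 -> acc=14024 shift=14
  byte[8]=0x13 cont=0 payload=0x13=19: acc |= 19<<14 -> acc=325320 shift=21 [end]
Varint 3: bytes[6:9] = C8 ED 13 -> value 325320 (3 byte(s))
  byte[9]=0x23 cont=0 payload=0x23=35: acc |= 35<<0 -> acc=35 shift=7 [end]
Varint 4: bytes[9:10] = 23 -> value 35 (1 byte(s))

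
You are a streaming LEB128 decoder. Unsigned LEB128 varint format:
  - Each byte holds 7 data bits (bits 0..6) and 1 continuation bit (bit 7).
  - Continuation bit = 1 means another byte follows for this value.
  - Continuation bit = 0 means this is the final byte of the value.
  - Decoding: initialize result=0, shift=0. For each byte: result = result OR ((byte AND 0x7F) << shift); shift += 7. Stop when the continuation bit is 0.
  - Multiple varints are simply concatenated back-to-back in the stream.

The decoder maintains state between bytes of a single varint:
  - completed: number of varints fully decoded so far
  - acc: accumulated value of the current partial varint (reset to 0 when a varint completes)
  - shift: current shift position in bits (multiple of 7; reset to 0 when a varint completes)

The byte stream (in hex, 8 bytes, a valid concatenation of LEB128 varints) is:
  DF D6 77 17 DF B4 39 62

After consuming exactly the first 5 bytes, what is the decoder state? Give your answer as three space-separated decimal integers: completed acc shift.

Answer: 2 95 7

Derivation:
byte[0]=0xDF cont=1 payload=0x5F: acc |= 95<<0 -> completed=0 acc=95 shift=7
byte[1]=0xD6 cont=1 payload=0x56: acc |= 86<<7 -> completed=0 acc=11103 shift=14
byte[2]=0x77 cont=0 payload=0x77: varint #1 complete (value=1960799); reset -> completed=1 acc=0 shift=0
byte[3]=0x17 cont=0 payload=0x17: varint #2 complete (value=23); reset -> completed=2 acc=0 shift=0
byte[4]=0xDF cont=1 payload=0x5F: acc |= 95<<0 -> completed=2 acc=95 shift=7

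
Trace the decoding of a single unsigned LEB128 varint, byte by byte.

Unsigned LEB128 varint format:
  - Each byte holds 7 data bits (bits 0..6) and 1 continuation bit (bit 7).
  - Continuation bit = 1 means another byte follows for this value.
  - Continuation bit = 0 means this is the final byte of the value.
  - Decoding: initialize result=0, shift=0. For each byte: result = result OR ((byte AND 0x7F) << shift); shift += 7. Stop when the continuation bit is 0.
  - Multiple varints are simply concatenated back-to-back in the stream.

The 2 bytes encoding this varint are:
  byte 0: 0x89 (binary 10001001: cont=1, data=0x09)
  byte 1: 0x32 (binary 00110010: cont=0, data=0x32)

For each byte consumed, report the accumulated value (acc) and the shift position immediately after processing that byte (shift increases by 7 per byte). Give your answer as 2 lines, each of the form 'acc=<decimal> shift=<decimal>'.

Answer: acc=9 shift=7
acc=6409 shift=14

Derivation:
byte 0=0x89: payload=0x09=9, contrib = 9<<0 = 9; acc -> 9, shift -> 7
byte 1=0x32: payload=0x32=50, contrib = 50<<7 = 6400; acc -> 6409, shift -> 14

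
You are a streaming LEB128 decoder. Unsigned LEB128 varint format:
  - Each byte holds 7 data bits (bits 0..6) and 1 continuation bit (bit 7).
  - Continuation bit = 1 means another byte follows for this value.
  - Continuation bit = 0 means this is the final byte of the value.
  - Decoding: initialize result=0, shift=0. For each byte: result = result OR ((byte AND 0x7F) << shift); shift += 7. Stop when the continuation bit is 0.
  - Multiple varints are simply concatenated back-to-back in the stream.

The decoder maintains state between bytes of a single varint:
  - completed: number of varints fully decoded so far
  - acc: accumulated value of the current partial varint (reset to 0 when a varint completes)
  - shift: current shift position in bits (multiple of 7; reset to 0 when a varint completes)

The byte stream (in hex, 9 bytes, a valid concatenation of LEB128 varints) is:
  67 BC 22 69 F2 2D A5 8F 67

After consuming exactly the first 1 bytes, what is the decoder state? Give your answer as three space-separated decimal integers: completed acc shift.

Answer: 1 0 0

Derivation:
byte[0]=0x67 cont=0 payload=0x67: varint #1 complete (value=103); reset -> completed=1 acc=0 shift=0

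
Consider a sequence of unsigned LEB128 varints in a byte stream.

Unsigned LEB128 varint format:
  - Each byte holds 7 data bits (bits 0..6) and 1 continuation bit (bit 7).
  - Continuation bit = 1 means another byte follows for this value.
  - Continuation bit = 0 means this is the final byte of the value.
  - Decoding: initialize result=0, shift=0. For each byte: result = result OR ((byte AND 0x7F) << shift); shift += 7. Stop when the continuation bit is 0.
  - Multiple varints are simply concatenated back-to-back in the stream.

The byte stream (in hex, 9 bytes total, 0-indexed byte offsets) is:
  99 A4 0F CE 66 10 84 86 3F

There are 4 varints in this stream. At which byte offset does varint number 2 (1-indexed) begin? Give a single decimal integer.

  byte[0]=0x99 cont=1 payload=0x19=25: acc |= 25<<0 -> acc=25 shift=7
  byte[1]=0xA4 cont=1 payload=0x24=36: acc |= 36<<7 -> acc=4633 shift=14
  byte[2]=0x0F cont=0 payload=0x0F=15: acc |= 15<<14 -> acc=250393 shift=21 [end]
Varint 1: bytes[0:3] = 99 A4 0F -> value 250393 (3 byte(s))
  byte[3]=0xCE cont=1 payload=0x4E=78: acc |= 78<<0 -> acc=78 shift=7
  byte[4]=0x66 cont=0 payload=0x66=102: acc |= 102<<7 -> acc=13134 shift=14 [end]
Varint 2: bytes[3:5] = CE 66 -> value 13134 (2 byte(s))
  byte[5]=0x10 cont=0 payload=0x10=16: acc |= 16<<0 -> acc=16 shift=7 [end]
Varint 3: bytes[5:6] = 10 -> value 16 (1 byte(s))
  byte[6]=0x84 cont=1 payload=0x04=4: acc |= 4<<0 -> acc=4 shift=7
  byte[7]=0x86 cont=1 payload=0x06=6: acc |= 6<<7 -> acc=772 shift=14
  byte[8]=0x3F cont=0 payload=0x3F=63: acc |= 63<<14 -> acc=1032964 shift=21 [end]
Varint 4: bytes[6:9] = 84 86 3F -> value 1032964 (3 byte(s))

Answer: 3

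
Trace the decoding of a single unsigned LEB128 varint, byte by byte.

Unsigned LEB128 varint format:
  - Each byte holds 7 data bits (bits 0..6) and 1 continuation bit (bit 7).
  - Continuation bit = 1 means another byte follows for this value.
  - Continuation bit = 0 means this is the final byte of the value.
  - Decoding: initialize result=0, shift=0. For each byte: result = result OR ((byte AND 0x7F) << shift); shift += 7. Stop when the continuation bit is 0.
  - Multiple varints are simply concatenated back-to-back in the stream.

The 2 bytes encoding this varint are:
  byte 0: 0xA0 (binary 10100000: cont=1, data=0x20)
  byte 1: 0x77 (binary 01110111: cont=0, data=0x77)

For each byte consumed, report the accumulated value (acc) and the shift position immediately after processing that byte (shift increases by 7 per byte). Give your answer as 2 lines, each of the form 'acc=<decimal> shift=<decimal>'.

byte 0=0xA0: payload=0x20=32, contrib = 32<<0 = 32; acc -> 32, shift -> 7
byte 1=0x77: payload=0x77=119, contrib = 119<<7 = 15232; acc -> 15264, shift -> 14

Answer: acc=32 shift=7
acc=15264 shift=14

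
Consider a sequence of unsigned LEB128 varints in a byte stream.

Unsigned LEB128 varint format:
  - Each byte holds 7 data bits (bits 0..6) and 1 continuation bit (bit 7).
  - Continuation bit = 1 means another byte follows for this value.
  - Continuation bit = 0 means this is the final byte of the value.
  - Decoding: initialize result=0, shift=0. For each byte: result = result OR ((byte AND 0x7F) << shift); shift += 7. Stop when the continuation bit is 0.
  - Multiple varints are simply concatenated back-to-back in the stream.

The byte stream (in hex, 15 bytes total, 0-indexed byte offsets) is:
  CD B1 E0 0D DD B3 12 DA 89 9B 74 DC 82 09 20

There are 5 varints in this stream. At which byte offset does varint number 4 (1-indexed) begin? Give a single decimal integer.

Answer: 11

Derivation:
  byte[0]=0xCD cont=1 payload=0x4D=77: acc |= 77<<0 -> acc=77 shift=7
  byte[1]=0xB1 cont=1 payload=0x31=49: acc |= 49<<7 -> acc=6349 shift=14
  byte[2]=0xE0 cont=1 payload=0x60=96: acc |= 96<<14 -> acc=1579213 shift=21
  byte[3]=0x0D cont=0 payload=0x0D=13: acc |= 13<<21 -> acc=28842189 shift=28 [end]
Varint 1: bytes[0:4] = CD B1 E0 0D -> value 28842189 (4 byte(s))
  byte[4]=0xDD cont=1 payload=0x5D=93: acc |= 93<<0 -> acc=93 shift=7
  byte[5]=0xB3 cont=1 payload=0x33=51: acc |= 51<<7 -> acc=6621 shift=14
  byte[6]=0x12 cont=0 payload=0x12=18: acc |= 18<<14 -> acc=301533 shift=21 [end]
Varint 2: bytes[4:7] = DD B3 12 -> value 301533 (3 byte(s))
  byte[7]=0xDA cont=1 payload=0x5A=90: acc |= 90<<0 -> acc=90 shift=7
  byte[8]=0x89 cont=1 payload=0x09=9: acc |= 9<<7 -> acc=1242 shift=14
  byte[9]=0x9B cont=1 payload=0x1B=27: acc |= 27<<14 -> acc=443610 shift=21
  byte[10]=0x74 cont=0 payload=0x74=116: acc |= 116<<21 -> acc=243713242 shift=28 [end]
Varint 3: bytes[7:11] = DA 89 9B 74 -> value 243713242 (4 byte(s))
  byte[11]=0xDC cont=1 payload=0x5C=92: acc |= 92<<0 -> acc=92 shift=7
  byte[12]=0x82 cont=1 payload=0x02=2: acc |= 2<<7 -> acc=348 shift=14
  byte[13]=0x09 cont=0 payload=0x09=9: acc |= 9<<14 -> acc=147804 shift=21 [end]
Varint 4: bytes[11:14] = DC 82 09 -> value 147804 (3 byte(s))
  byte[14]=0x20 cont=0 payload=0x20=32: acc |= 32<<0 -> acc=32 shift=7 [end]
Varint 5: bytes[14:15] = 20 -> value 32 (1 byte(s))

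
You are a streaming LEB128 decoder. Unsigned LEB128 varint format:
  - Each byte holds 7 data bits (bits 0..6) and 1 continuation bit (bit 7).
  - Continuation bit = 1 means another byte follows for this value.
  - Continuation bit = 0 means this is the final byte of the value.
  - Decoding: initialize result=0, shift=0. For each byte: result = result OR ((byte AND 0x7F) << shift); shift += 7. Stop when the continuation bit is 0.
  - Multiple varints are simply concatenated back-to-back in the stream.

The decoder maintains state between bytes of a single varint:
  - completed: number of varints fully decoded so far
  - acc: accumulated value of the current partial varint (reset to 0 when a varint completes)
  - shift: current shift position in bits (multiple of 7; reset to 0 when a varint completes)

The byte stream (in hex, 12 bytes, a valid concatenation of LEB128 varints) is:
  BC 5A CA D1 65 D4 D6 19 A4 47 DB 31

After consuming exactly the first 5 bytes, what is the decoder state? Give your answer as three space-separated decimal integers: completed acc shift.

byte[0]=0xBC cont=1 payload=0x3C: acc |= 60<<0 -> completed=0 acc=60 shift=7
byte[1]=0x5A cont=0 payload=0x5A: varint #1 complete (value=11580); reset -> completed=1 acc=0 shift=0
byte[2]=0xCA cont=1 payload=0x4A: acc |= 74<<0 -> completed=1 acc=74 shift=7
byte[3]=0xD1 cont=1 payload=0x51: acc |= 81<<7 -> completed=1 acc=10442 shift=14
byte[4]=0x65 cont=0 payload=0x65: varint #2 complete (value=1665226); reset -> completed=2 acc=0 shift=0

Answer: 2 0 0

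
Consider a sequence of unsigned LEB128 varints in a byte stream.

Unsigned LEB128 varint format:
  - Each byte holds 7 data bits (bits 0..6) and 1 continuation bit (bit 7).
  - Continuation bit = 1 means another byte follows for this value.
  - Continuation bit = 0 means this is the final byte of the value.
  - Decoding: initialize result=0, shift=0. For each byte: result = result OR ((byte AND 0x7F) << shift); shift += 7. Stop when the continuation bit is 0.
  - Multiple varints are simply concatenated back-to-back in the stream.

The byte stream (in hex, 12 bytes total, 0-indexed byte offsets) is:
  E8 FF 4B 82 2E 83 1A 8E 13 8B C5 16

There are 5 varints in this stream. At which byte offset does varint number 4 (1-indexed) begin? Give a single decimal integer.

Answer: 7

Derivation:
  byte[0]=0xE8 cont=1 payload=0x68=104: acc |= 104<<0 -> acc=104 shift=7
  byte[1]=0xFF cont=1 payload=0x7F=127: acc |= 127<<7 -> acc=16360 shift=14
  byte[2]=0x4B cont=0 payload=0x4B=75: acc |= 75<<14 -> acc=1245160 shift=21 [end]
Varint 1: bytes[0:3] = E8 FF 4B -> value 1245160 (3 byte(s))
  byte[3]=0x82 cont=1 payload=0x02=2: acc |= 2<<0 -> acc=2 shift=7
  byte[4]=0x2E cont=0 payload=0x2E=46: acc |= 46<<7 -> acc=5890 shift=14 [end]
Varint 2: bytes[3:5] = 82 2E -> value 5890 (2 byte(s))
  byte[5]=0x83 cont=1 payload=0x03=3: acc |= 3<<0 -> acc=3 shift=7
  byte[6]=0x1A cont=0 payload=0x1A=26: acc |= 26<<7 -> acc=3331 shift=14 [end]
Varint 3: bytes[5:7] = 83 1A -> value 3331 (2 byte(s))
  byte[7]=0x8E cont=1 payload=0x0E=14: acc |= 14<<0 -> acc=14 shift=7
  byte[8]=0x13 cont=0 payload=0x13=19: acc |= 19<<7 -> acc=2446 shift=14 [end]
Varint 4: bytes[7:9] = 8E 13 -> value 2446 (2 byte(s))
  byte[9]=0x8B cont=1 payload=0x0B=11: acc |= 11<<0 -> acc=11 shift=7
  byte[10]=0xC5 cont=1 payload=0x45=69: acc |= 69<<7 -> acc=8843 shift=14
  byte[11]=0x16 cont=0 payload=0x16=22: acc |= 22<<14 -> acc=369291 shift=21 [end]
Varint 5: bytes[9:12] = 8B C5 16 -> value 369291 (3 byte(s))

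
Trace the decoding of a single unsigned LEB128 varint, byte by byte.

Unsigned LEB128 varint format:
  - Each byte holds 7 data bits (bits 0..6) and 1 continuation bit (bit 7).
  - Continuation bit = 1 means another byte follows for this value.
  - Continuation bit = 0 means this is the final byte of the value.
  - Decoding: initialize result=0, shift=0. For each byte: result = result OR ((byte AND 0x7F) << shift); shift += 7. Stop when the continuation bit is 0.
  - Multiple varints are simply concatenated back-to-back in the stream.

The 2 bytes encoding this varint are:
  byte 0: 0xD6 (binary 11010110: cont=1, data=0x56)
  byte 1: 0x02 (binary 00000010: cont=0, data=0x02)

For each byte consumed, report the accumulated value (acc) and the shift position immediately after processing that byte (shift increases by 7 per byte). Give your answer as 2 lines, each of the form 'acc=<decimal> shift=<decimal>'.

byte 0=0xD6: payload=0x56=86, contrib = 86<<0 = 86; acc -> 86, shift -> 7
byte 1=0x02: payload=0x02=2, contrib = 2<<7 = 256; acc -> 342, shift -> 14

Answer: acc=86 shift=7
acc=342 shift=14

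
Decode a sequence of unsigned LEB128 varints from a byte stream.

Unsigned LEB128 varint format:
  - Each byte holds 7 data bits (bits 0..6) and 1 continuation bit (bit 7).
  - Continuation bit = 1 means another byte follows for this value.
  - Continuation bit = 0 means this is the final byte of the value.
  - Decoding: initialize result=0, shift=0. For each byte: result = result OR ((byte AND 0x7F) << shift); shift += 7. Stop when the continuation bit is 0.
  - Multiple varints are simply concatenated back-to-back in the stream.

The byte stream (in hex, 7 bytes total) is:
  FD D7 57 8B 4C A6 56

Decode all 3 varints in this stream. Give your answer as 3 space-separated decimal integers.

Answer: 1436669 9739 11046

Derivation:
  byte[0]=0xFD cont=1 payload=0x7D=125: acc |= 125<<0 -> acc=125 shift=7
  byte[1]=0xD7 cont=1 payload=0x57=87: acc |= 87<<7 -> acc=11261 shift=14
  byte[2]=0x57 cont=0 payload=0x57=87: acc |= 87<<14 -> acc=1436669 shift=21 [end]
Varint 1: bytes[0:3] = FD D7 57 -> value 1436669 (3 byte(s))
  byte[3]=0x8B cont=1 payload=0x0B=11: acc |= 11<<0 -> acc=11 shift=7
  byte[4]=0x4C cont=0 payload=0x4C=76: acc |= 76<<7 -> acc=9739 shift=14 [end]
Varint 2: bytes[3:5] = 8B 4C -> value 9739 (2 byte(s))
  byte[5]=0xA6 cont=1 payload=0x26=38: acc |= 38<<0 -> acc=38 shift=7
  byte[6]=0x56 cont=0 payload=0x56=86: acc |= 86<<7 -> acc=11046 shift=14 [end]
Varint 3: bytes[5:7] = A6 56 -> value 11046 (2 byte(s))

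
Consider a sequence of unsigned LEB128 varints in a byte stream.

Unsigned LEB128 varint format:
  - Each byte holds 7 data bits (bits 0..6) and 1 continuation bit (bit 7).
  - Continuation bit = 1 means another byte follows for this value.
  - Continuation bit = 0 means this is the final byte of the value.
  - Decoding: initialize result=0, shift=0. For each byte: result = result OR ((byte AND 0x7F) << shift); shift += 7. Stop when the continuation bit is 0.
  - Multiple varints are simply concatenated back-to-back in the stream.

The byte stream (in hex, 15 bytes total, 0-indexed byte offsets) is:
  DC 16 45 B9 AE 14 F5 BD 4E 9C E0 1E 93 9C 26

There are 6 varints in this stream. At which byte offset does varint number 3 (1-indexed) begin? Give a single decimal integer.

Answer: 3

Derivation:
  byte[0]=0xDC cont=1 payload=0x5C=92: acc |= 92<<0 -> acc=92 shift=7
  byte[1]=0x16 cont=0 payload=0x16=22: acc |= 22<<7 -> acc=2908 shift=14 [end]
Varint 1: bytes[0:2] = DC 16 -> value 2908 (2 byte(s))
  byte[2]=0x45 cont=0 payload=0x45=69: acc |= 69<<0 -> acc=69 shift=7 [end]
Varint 2: bytes[2:3] = 45 -> value 69 (1 byte(s))
  byte[3]=0xB9 cont=1 payload=0x39=57: acc |= 57<<0 -> acc=57 shift=7
  byte[4]=0xAE cont=1 payload=0x2E=46: acc |= 46<<7 -> acc=5945 shift=14
  byte[5]=0x14 cont=0 payload=0x14=20: acc |= 20<<14 -> acc=333625 shift=21 [end]
Varint 3: bytes[3:6] = B9 AE 14 -> value 333625 (3 byte(s))
  byte[6]=0xF5 cont=1 payload=0x75=117: acc |= 117<<0 -> acc=117 shift=7
  byte[7]=0xBD cont=1 payload=0x3D=61: acc |= 61<<7 -> acc=7925 shift=14
  byte[8]=0x4E cont=0 payload=0x4E=78: acc |= 78<<14 -> acc=1285877 shift=21 [end]
Varint 4: bytes[6:9] = F5 BD 4E -> value 1285877 (3 byte(s))
  byte[9]=0x9C cont=1 payload=0x1C=28: acc |= 28<<0 -> acc=28 shift=7
  byte[10]=0xE0 cont=1 payload=0x60=96: acc |= 96<<7 -> acc=12316 shift=14
  byte[11]=0x1E cont=0 payload=0x1E=30: acc |= 30<<14 -> acc=503836 shift=21 [end]
Varint 5: bytes[9:12] = 9C E0 1E -> value 503836 (3 byte(s))
  byte[12]=0x93 cont=1 payload=0x13=19: acc |= 19<<0 -> acc=19 shift=7
  byte[13]=0x9C cont=1 payload=0x1C=28: acc |= 28<<7 -> acc=3603 shift=14
  byte[14]=0x26 cont=0 payload=0x26=38: acc |= 38<<14 -> acc=626195 shift=21 [end]
Varint 6: bytes[12:15] = 93 9C 26 -> value 626195 (3 byte(s))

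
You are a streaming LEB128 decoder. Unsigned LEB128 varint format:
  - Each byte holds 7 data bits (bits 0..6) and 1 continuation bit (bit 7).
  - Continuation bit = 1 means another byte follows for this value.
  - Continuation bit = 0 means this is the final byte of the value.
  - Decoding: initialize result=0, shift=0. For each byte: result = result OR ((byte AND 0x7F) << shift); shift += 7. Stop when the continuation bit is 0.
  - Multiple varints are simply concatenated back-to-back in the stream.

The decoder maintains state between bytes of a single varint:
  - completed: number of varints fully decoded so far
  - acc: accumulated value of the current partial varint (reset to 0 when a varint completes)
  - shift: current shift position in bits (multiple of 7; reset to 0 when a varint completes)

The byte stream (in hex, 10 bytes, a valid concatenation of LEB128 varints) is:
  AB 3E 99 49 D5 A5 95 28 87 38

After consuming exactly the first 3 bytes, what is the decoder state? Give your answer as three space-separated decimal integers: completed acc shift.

Answer: 1 25 7

Derivation:
byte[0]=0xAB cont=1 payload=0x2B: acc |= 43<<0 -> completed=0 acc=43 shift=7
byte[1]=0x3E cont=0 payload=0x3E: varint #1 complete (value=7979); reset -> completed=1 acc=0 shift=0
byte[2]=0x99 cont=1 payload=0x19: acc |= 25<<0 -> completed=1 acc=25 shift=7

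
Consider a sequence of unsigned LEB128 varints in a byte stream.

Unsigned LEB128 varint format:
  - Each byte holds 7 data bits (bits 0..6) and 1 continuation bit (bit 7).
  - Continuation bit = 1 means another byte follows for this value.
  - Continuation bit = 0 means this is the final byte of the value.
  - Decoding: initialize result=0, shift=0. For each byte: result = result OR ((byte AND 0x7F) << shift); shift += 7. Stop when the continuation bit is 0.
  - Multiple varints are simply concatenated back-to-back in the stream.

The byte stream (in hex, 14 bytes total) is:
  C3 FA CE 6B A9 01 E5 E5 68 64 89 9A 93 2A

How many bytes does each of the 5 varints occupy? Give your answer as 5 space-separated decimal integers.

Answer: 4 2 3 1 4

Derivation:
  byte[0]=0xC3 cont=1 payload=0x43=67: acc |= 67<<0 -> acc=67 shift=7
  byte[1]=0xFA cont=1 payload=0x7A=122: acc |= 122<<7 -> acc=15683 shift=14
  byte[2]=0xCE cont=1 payload=0x4E=78: acc |= 78<<14 -> acc=1293635 shift=21
  byte[3]=0x6B cont=0 payload=0x6B=107: acc |= 107<<21 -> acc=225688899 shift=28 [end]
Varint 1: bytes[0:4] = C3 FA CE 6B -> value 225688899 (4 byte(s))
  byte[4]=0xA9 cont=1 payload=0x29=41: acc |= 41<<0 -> acc=41 shift=7
  byte[5]=0x01 cont=0 payload=0x01=1: acc |= 1<<7 -> acc=169 shift=14 [end]
Varint 2: bytes[4:6] = A9 01 -> value 169 (2 byte(s))
  byte[6]=0xE5 cont=1 payload=0x65=101: acc |= 101<<0 -> acc=101 shift=7
  byte[7]=0xE5 cont=1 payload=0x65=101: acc |= 101<<7 -> acc=13029 shift=14
  byte[8]=0x68 cont=0 payload=0x68=104: acc |= 104<<14 -> acc=1716965 shift=21 [end]
Varint 3: bytes[6:9] = E5 E5 68 -> value 1716965 (3 byte(s))
  byte[9]=0x64 cont=0 payload=0x64=100: acc |= 100<<0 -> acc=100 shift=7 [end]
Varint 4: bytes[9:10] = 64 -> value 100 (1 byte(s))
  byte[10]=0x89 cont=1 payload=0x09=9: acc |= 9<<0 -> acc=9 shift=7
  byte[11]=0x9A cont=1 payload=0x1A=26: acc |= 26<<7 -> acc=3337 shift=14
  byte[12]=0x93 cont=1 payload=0x13=19: acc |= 19<<14 -> acc=314633 shift=21
  byte[13]=0x2A cont=0 payload=0x2A=42: acc |= 42<<21 -> acc=88395017 shift=28 [end]
Varint 5: bytes[10:14] = 89 9A 93 2A -> value 88395017 (4 byte(s))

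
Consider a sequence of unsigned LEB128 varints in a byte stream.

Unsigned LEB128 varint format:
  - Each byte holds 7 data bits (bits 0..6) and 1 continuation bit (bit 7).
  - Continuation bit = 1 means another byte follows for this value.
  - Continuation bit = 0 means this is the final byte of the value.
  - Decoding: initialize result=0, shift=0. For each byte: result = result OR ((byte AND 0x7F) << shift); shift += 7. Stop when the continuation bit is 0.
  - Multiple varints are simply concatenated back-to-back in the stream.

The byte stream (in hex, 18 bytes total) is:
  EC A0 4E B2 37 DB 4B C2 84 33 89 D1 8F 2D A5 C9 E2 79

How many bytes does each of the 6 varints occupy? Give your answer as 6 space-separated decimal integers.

  byte[0]=0xEC cont=1 payload=0x6C=108: acc |= 108<<0 -> acc=108 shift=7
  byte[1]=0xA0 cont=1 payload=0x20=32: acc |= 32<<7 -> acc=4204 shift=14
  byte[2]=0x4E cont=0 payload=0x4E=78: acc |= 78<<14 -> acc=1282156 shift=21 [end]
Varint 1: bytes[0:3] = EC A0 4E -> value 1282156 (3 byte(s))
  byte[3]=0xB2 cont=1 payload=0x32=50: acc |= 50<<0 -> acc=50 shift=7
  byte[4]=0x37 cont=0 payload=0x37=55: acc |= 55<<7 -> acc=7090 shift=14 [end]
Varint 2: bytes[3:5] = B2 37 -> value 7090 (2 byte(s))
  byte[5]=0xDB cont=1 payload=0x5B=91: acc |= 91<<0 -> acc=91 shift=7
  byte[6]=0x4B cont=0 payload=0x4B=75: acc |= 75<<7 -> acc=9691 shift=14 [end]
Varint 3: bytes[5:7] = DB 4B -> value 9691 (2 byte(s))
  byte[7]=0xC2 cont=1 payload=0x42=66: acc |= 66<<0 -> acc=66 shift=7
  byte[8]=0x84 cont=1 payload=0x04=4: acc |= 4<<7 -> acc=578 shift=14
  byte[9]=0x33 cont=0 payload=0x33=51: acc |= 51<<14 -> acc=836162 shift=21 [end]
Varint 4: bytes[7:10] = C2 84 33 -> value 836162 (3 byte(s))
  byte[10]=0x89 cont=1 payload=0x09=9: acc |= 9<<0 -> acc=9 shift=7
  byte[11]=0xD1 cont=1 payload=0x51=81: acc |= 81<<7 -> acc=10377 shift=14
  byte[12]=0x8F cont=1 payload=0x0F=15: acc |= 15<<14 -> acc=256137 shift=21
  byte[13]=0x2D cont=0 payload=0x2D=45: acc |= 45<<21 -> acc=94627977 shift=28 [end]
Varint 5: bytes[10:14] = 89 D1 8F 2D -> value 94627977 (4 byte(s))
  byte[14]=0xA5 cont=1 payload=0x25=37: acc |= 37<<0 -> acc=37 shift=7
  byte[15]=0xC9 cont=1 payload=0x49=73: acc |= 73<<7 -> acc=9381 shift=14
  byte[16]=0xE2 cont=1 payload=0x62=98: acc |= 98<<14 -> acc=1615013 shift=21
  byte[17]=0x79 cont=0 payload=0x79=121: acc |= 121<<21 -> acc=255370405 shift=28 [end]
Varint 6: bytes[14:18] = A5 C9 E2 79 -> value 255370405 (4 byte(s))

Answer: 3 2 2 3 4 4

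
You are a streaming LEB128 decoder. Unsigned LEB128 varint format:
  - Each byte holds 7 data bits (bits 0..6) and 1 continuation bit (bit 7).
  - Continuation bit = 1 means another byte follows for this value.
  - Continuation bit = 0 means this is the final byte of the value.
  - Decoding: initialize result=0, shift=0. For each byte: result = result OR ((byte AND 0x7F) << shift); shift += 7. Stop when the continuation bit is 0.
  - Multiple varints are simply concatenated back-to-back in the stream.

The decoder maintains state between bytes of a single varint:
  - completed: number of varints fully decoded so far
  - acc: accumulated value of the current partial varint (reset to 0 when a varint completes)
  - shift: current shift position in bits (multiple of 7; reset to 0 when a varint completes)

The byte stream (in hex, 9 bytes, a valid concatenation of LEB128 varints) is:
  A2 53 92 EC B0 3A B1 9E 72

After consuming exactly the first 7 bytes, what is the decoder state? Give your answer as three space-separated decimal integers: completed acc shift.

Answer: 2 49 7

Derivation:
byte[0]=0xA2 cont=1 payload=0x22: acc |= 34<<0 -> completed=0 acc=34 shift=7
byte[1]=0x53 cont=0 payload=0x53: varint #1 complete (value=10658); reset -> completed=1 acc=0 shift=0
byte[2]=0x92 cont=1 payload=0x12: acc |= 18<<0 -> completed=1 acc=18 shift=7
byte[3]=0xEC cont=1 payload=0x6C: acc |= 108<<7 -> completed=1 acc=13842 shift=14
byte[4]=0xB0 cont=1 payload=0x30: acc |= 48<<14 -> completed=1 acc=800274 shift=21
byte[5]=0x3A cont=0 payload=0x3A: varint #2 complete (value=122435090); reset -> completed=2 acc=0 shift=0
byte[6]=0xB1 cont=1 payload=0x31: acc |= 49<<0 -> completed=2 acc=49 shift=7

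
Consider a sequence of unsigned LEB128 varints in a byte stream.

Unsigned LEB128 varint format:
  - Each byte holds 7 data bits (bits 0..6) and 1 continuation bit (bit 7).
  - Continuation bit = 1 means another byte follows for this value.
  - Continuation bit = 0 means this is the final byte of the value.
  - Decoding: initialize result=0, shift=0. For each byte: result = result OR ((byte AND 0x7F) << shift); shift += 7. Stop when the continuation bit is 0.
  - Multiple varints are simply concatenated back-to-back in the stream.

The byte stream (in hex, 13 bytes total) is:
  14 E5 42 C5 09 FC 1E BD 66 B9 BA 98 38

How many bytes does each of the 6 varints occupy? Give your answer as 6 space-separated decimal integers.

Answer: 1 2 2 2 2 4

Derivation:
  byte[0]=0x14 cont=0 payload=0x14=20: acc |= 20<<0 -> acc=20 shift=7 [end]
Varint 1: bytes[0:1] = 14 -> value 20 (1 byte(s))
  byte[1]=0xE5 cont=1 payload=0x65=101: acc |= 101<<0 -> acc=101 shift=7
  byte[2]=0x42 cont=0 payload=0x42=66: acc |= 66<<7 -> acc=8549 shift=14 [end]
Varint 2: bytes[1:3] = E5 42 -> value 8549 (2 byte(s))
  byte[3]=0xC5 cont=1 payload=0x45=69: acc |= 69<<0 -> acc=69 shift=7
  byte[4]=0x09 cont=0 payload=0x09=9: acc |= 9<<7 -> acc=1221 shift=14 [end]
Varint 3: bytes[3:5] = C5 09 -> value 1221 (2 byte(s))
  byte[5]=0xFC cont=1 payload=0x7C=124: acc |= 124<<0 -> acc=124 shift=7
  byte[6]=0x1E cont=0 payload=0x1E=30: acc |= 30<<7 -> acc=3964 shift=14 [end]
Varint 4: bytes[5:7] = FC 1E -> value 3964 (2 byte(s))
  byte[7]=0xBD cont=1 payload=0x3D=61: acc |= 61<<0 -> acc=61 shift=7
  byte[8]=0x66 cont=0 payload=0x66=102: acc |= 102<<7 -> acc=13117 shift=14 [end]
Varint 5: bytes[7:9] = BD 66 -> value 13117 (2 byte(s))
  byte[9]=0xB9 cont=1 payload=0x39=57: acc |= 57<<0 -> acc=57 shift=7
  byte[10]=0xBA cont=1 payload=0x3A=58: acc |= 58<<7 -> acc=7481 shift=14
  byte[11]=0x98 cont=1 payload=0x18=24: acc |= 24<<14 -> acc=400697 shift=21
  byte[12]=0x38 cont=0 payload=0x38=56: acc |= 56<<21 -> acc=117841209 shift=28 [end]
Varint 6: bytes[9:13] = B9 BA 98 38 -> value 117841209 (4 byte(s))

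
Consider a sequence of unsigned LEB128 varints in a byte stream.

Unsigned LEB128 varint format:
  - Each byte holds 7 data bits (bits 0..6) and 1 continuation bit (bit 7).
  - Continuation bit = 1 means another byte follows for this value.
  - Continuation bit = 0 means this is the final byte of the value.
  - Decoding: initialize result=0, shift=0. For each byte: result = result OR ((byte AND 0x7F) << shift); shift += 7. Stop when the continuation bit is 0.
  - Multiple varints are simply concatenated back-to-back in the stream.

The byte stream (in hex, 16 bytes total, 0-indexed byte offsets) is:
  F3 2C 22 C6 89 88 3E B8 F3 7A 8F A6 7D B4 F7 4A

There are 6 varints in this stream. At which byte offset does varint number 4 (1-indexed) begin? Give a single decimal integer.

  byte[0]=0xF3 cont=1 payload=0x73=115: acc |= 115<<0 -> acc=115 shift=7
  byte[1]=0x2C cont=0 payload=0x2C=44: acc |= 44<<7 -> acc=5747 shift=14 [end]
Varint 1: bytes[0:2] = F3 2C -> value 5747 (2 byte(s))
  byte[2]=0x22 cont=0 payload=0x22=34: acc |= 34<<0 -> acc=34 shift=7 [end]
Varint 2: bytes[2:3] = 22 -> value 34 (1 byte(s))
  byte[3]=0xC6 cont=1 payload=0x46=70: acc |= 70<<0 -> acc=70 shift=7
  byte[4]=0x89 cont=1 payload=0x09=9: acc |= 9<<7 -> acc=1222 shift=14
  byte[5]=0x88 cont=1 payload=0x08=8: acc |= 8<<14 -> acc=132294 shift=21
  byte[6]=0x3E cont=0 payload=0x3E=62: acc |= 62<<21 -> acc=130155718 shift=28 [end]
Varint 3: bytes[3:7] = C6 89 88 3E -> value 130155718 (4 byte(s))
  byte[7]=0xB8 cont=1 payload=0x38=56: acc |= 56<<0 -> acc=56 shift=7
  byte[8]=0xF3 cont=1 payload=0x73=115: acc |= 115<<7 -> acc=14776 shift=14
  byte[9]=0x7A cont=0 payload=0x7A=122: acc |= 122<<14 -> acc=2013624 shift=21 [end]
Varint 4: bytes[7:10] = B8 F3 7A -> value 2013624 (3 byte(s))
  byte[10]=0x8F cont=1 payload=0x0F=15: acc |= 15<<0 -> acc=15 shift=7
  byte[11]=0xA6 cont=1 payload=0x26=38: acc |= 38<<7 -> acc=4879 shift=14
  byte[12]=0x7D cont=0 payload=0x7D=125: acc |= 125<<14 -> acc=2052879 shift=21 [end]
Varint 5: bytes[10:13] = 8F A6 7D -> value 2052879 (3 byte(s))
  byte[13]=0xB4 cont=1 payload=0x34=52: acc |= 52<<0 -> acc=52 shift=7
  byte[14]=0xF7 cont=1 payload=0x77=119: acc |= 119<<7 -> acc=15284 shift=14
  byte[15]=0x4A cont=0 payload=0x4A=74: acc |= 74<<14 -> acc=1227700 shift=21 [end]
Varint 6: bytes[13:16] = B4 F7 4A -> value 1227700 (3 byte(s))

Answer: 7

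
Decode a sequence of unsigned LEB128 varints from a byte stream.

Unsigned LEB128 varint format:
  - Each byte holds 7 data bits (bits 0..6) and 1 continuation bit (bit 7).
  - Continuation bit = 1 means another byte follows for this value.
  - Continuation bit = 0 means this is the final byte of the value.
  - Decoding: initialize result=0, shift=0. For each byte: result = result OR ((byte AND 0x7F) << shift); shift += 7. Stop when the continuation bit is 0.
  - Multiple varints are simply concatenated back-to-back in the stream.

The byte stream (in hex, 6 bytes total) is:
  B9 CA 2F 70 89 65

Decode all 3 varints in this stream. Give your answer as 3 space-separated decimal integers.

Answer: 779577 112 12937

Derivation:
  byte[0]=0xB9 cont=1 payload=0x39=57: acc |= 57<<0 -> acc=57 shift=7
  byte[1]=0xCA cont=1 payload=0x4A=74: acc |= 74<<7 -> acc=9529 shift=14
  byte[2]=0x2F cont=0 payload=0x2F=47: acc |= 47<<14 -> acc=779577 shift=21 [end]
Varint 1: bytes[0:3] = B9 CA 2F -> value 779577 (3 byte(s))
  byte[3]=0x70 cont=0 payload=0x70=112: acc |= 112<<0 -> acc=112 shift=7 [end]
Varint 2: bytes[3:4] = 70 -> value 112 (1 byte(s))
  byte[4]=0x89 cont=1 payload=0x09=9: acc |= 9<<0 -> acc=9 shift=7
  byte[5]=0x65 cont=0 payload=0x65=101: acc |= 101<<7 -> acc=12937 shift=14 [end]
Varint 3: bytes[4:6] = 89 65 -> value 12937 (2 byte(s))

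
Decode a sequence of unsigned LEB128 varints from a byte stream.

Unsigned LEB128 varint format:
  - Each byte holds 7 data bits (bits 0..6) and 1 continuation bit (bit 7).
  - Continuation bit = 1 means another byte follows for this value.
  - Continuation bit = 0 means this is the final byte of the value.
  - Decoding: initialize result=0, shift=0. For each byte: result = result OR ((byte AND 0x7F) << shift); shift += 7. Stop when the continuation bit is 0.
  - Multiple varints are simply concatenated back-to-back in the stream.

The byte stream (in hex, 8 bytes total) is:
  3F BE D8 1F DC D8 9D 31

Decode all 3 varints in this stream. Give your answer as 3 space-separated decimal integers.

  byte[0]=0x3F cont=0 payload=0x3F=63: acc |= 63<<0 -> acc=63 shift=7 [end]
Varint 1: bytes[0:1] = 3F -> value 63 (1 byte(s))
  byte[1]=0xBE cont=1 payload=0x3E=62: acc |= 62<<0 -> acc=62 shift=7
  byte[2]=0xD8 cont=1 payload=0x58=88: acc |= 88<<7 -> acc=11326 shift=14
  byte[3]=0x1F cont=0 payload=0x1F=31: acc |= 31<<14 -> acc=519230 shift=21 [end]
Varint 2: bytes[1:4] = BE D8 1F -> value 519230 (3 byte(s))
  byte[4]=0xDC cont=1 payload=0x5C=92: acc |= 92<<0 -> acc=92 shift=7
  byte[5]=0xD8 cont=1 payload=0x58=88: acc |= 88<<7 -> acc=11356 shift=14
  byte[6]=0x9D cont=1 payload=0x1D=29: acc |= 29<<14 -> acc=486492 shift=21
  byte[7]=0x31 cont=0 payload=0x31=49: acc |= 49<<21 -> acc=103246940 shift=28 [end]
Varint 3: bytes[4:8] = DC D8 9D 31 -> value 103246940 (4 byte(s))

Answer: 63 519230 103246940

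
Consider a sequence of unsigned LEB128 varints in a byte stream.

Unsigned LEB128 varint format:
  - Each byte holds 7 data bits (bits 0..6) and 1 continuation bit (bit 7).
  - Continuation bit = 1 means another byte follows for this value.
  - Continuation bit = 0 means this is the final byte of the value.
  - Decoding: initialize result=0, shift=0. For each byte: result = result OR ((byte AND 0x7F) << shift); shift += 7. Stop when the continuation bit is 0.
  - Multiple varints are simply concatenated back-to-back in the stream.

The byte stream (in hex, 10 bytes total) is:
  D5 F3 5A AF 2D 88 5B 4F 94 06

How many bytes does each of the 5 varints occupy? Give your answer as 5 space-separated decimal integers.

Answer: 3 2 2 1 2

Derivation:
  byte[0]=0xD5 cont=1 payload=0x55=85: acc |= 85<<0 -> acc=85 shift=7
  byte[1]=0xF3 cont=1 payload=0x73=115: acc |= 115<<7 -> acc=14805 shift=14
  byte[2]=0x5A cont=0 payload=0x5A=90: acc |= 90<<14 -> acc=1489365 shift=21 [end]
Varint 1: bytes[0:3] = D5 F3 5A -> value 1489365 (3 byte(s))
  byte[3]=0xAF cont=1 payload=0x2F=47: acc |= 47<<0 -> acc=47 shift=7
  byte[4]=0x2D cont=0 payload=0x2D=45: acc |= 45<<7 -> acc=5807 shift=14 [end]
Varint 2: bytes[3:5] = AF 2D -> value 5807 (2 byte(s))
  byte[5]=0x88 cont=1 payload=0x08=8: acc |= 8<<0 -> acc=8 shift=7
  byte[6]=0x5B cont=0 payload=0x5B=91: acc |= 91<<7 -> acc=11656 shift=14 [end]
Varint 3: bytes[5:7] = 88 5B -> value 11656 (2 byte(s))
  byte[7]=0x4F cont=0 payload=0x4F=79: acc |= 79<<0 -> acc=79 shift=7 [end]
Varint 4: bytes[7:8] = 4F -> value 79 (1 byte(s))
  byte[8]=0x94 cont=1 payload=0x14=20: acc |= 20<<0 -> acc=20 shift=7
  byte[9]=0x06 cont=0 payload=0x06=6: acc |= 6<<7 -> acc=788 shift=14 [end]
Varint 5: bytes[8:10] = 94 06 -> value 788 (2 byte(s))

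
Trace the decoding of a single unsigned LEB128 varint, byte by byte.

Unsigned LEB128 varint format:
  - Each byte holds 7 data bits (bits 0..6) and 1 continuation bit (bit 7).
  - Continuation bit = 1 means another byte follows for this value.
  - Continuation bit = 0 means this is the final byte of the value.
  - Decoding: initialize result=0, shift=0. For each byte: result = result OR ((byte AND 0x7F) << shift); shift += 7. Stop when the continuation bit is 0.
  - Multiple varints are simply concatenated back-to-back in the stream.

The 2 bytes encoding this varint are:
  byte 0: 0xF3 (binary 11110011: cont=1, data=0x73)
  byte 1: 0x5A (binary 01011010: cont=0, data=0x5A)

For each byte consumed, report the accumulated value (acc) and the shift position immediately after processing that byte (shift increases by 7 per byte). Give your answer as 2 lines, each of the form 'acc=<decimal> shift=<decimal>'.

byte 0=0xF3: payload=0x73=115, contrib = 115<<0 = 115; acc -> 115, shift -> 7
byte 1=0x5A: payload=0x5A=90, contrib = 90<<7 = 11520; acc -> 11635, shift -> 14

Answer: acc=115 shift=7
acc=11635 shift=14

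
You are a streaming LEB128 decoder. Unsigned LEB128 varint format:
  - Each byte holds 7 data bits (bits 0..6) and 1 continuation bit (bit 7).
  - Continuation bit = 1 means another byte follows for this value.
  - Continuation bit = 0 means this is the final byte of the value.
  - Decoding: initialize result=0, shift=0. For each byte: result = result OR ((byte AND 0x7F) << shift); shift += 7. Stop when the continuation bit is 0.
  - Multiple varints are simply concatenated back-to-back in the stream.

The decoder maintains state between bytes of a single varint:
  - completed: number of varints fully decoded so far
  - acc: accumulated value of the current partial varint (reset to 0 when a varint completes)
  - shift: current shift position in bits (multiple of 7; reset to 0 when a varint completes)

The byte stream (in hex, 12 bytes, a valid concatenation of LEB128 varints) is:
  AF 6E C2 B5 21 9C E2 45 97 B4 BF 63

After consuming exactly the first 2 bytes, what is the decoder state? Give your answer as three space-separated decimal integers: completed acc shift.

Answer: 1 0 0

Derivation:
byte[0]=0xAF cont=1 payload=0x2F: acc |= 47<<0 -> completed=0 acc=47 shift=7
byte[1]=0x6E cont=0 payload=0x6E: varint #1 complete (value=14127); reset -> completed=1 acc=0 shift=0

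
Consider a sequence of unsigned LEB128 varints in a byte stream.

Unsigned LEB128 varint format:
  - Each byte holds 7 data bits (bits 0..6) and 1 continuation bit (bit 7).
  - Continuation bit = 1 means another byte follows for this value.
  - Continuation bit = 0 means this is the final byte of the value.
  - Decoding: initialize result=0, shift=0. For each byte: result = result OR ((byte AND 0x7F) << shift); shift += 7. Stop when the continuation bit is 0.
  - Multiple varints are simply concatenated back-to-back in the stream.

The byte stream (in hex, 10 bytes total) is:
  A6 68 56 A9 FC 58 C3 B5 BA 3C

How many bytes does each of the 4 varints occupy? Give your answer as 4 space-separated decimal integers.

  byte[0]=0xA6 cont=1 payload=0x26=38: acc |= 38<<0 -> acc=38 shift=7
  byte[1]=0x68 cont=0 payload=0x68=104: acc |= 104<<7 -> acc=13350 shift=14 [end]
Varint 1: bytes[0:2] = A6 68 -> value 13350 (2 byte(s))
  byte[2]=0x56 cont=0 payload=0x56=86: acc |= 86<<0 -> acc=86 shift=7 [end]
Varint 2: bytes[2:3] = 56 -> value 86 (1 byte(s))
  byte[3]=0xA9 cont=1 payload=0x29=41: acc |= 41<<0 -> acc=41 shift=7
  byte[4]=0xFC cont=1 payload=0x7C=124: acc |= 124<<7 -> acc=15913 shift=14
  byte[5]=0x58 cont=0 payload=0x58=88: acc |= 88<<14 -> acc=1457705 shift=21 [end]
Varint 3: bytes[3:6] = A9 FC 58 -> value 1457705 (3 byte(s))
  byte[6]=0xC3 cont=1 payload=0x43=67: acc |= 67<<0 -> acc=67 shift=7
  byte[7]=0xB5 cont=1 payload=0x35=53: acc |= 53<<7 -> acc=6851 shift=14
  byte[8]=0xBA cont=1 payload=0x3A=58: acc |= 58<<14 -> acc=957123 shift=21
  byte[9]=0x3C cont=0 payload=0x3C=60: acc |= 60<<21 -> acc=126786243 shift=28 [end]
Varint 4: bytes[6:10] = C3 B5 BA 3C -> value 126786243 (4 byte(s))

Answer: 2 1 3 4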